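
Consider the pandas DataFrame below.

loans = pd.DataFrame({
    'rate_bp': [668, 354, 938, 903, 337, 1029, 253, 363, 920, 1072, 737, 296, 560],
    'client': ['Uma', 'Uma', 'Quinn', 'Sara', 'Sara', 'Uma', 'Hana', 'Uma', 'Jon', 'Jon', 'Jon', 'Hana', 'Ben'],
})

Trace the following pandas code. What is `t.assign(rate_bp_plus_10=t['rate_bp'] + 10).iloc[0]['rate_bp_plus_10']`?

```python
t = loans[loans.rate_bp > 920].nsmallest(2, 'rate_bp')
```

filter rows where rate_bp > 920:
   rate_bp client
2      938  Quinn
5     1029    Uma
9     1072    Jon
take 2 rows with smallest rate_bp:
   rate_bp client
2      938  Quinn
5     1029    Uma
add column rate_bp_plus_10 = t['rate_bp'] + 10:
   rate_bp client  rate_bp_plus_10
2      938  Quinn              948
5     1029    Uma             1039

948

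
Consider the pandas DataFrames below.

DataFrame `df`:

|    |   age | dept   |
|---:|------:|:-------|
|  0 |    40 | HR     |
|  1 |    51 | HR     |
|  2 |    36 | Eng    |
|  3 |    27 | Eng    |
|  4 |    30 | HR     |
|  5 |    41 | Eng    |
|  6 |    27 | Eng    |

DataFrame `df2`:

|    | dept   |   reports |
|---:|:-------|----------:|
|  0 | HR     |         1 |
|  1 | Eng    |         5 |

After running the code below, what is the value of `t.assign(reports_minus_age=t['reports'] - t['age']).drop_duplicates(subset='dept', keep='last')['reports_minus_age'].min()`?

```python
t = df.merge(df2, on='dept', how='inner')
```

merge on 'dept' (how='inner') → 7 rows:
   age dept  reports
0   40   HR        1
1   51   HR        1
2   36  Eng        5
3   27  Eng        5
4   30   HR        1
5   41  Eng        5
6   27  Eng        5
add column reports_minus_age = t['reports'] - t['age']:
   age dept  reports  reports_minus_age
0   40   HR        1                -39
1   51   HR        1                -50
2   36  Eng        5                -31
3   27  Eng        5                -22
4   30   HR        1                -29
5   41  Eng        5                -36
6   27  Eng        5                -22
drop duplicate dept (keep=last):
   age dept  reports  reports_minus_age
4   30   HR        1                -29
6   27  Eng        5                -22
Reading off the min of column 'reports_minus_age', we get -29.

-29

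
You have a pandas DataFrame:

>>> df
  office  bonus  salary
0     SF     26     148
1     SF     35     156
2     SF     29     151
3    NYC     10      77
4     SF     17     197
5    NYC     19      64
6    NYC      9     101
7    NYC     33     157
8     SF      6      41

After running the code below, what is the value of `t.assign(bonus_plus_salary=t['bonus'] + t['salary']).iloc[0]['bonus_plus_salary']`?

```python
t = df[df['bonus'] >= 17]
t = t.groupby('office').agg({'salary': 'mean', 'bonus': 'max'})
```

143.5

filter rows where bonus >= 17:
  office  bonus  salary
0     SF     26     148
1     SF     35     156
2     SF     29     151
4     SF     17     197
5    NYC     19      64
7    NYC     33     157
group by office: mean(salary), max(bonus):
        salary  bonus
office               
NYC      110.5     33
SF       163.0     35
add column bonus_plus_salary = t['bonus'] + t['salary']:
        salary  bonus  bonus_plus_salary
office                                  
NYC      110.5     33              143.5
SF       163.0     35              198.0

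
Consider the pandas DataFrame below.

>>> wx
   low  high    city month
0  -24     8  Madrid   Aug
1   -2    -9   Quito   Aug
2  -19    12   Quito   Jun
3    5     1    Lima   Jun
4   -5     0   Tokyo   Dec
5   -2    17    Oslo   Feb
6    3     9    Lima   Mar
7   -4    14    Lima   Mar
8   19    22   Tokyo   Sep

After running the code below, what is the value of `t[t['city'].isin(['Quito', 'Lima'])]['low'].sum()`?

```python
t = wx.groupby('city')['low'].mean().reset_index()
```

group by city, mean of low:
city
Lima       1.333333
Madrid   -24.000000
Oslo      -2.000000
Quito    -10.500000
Tokyo      7.000000
Name: low, dtype: float64
reset_index():
     city        low
0    Lima   1.333333
1  Madrid -24.000000
2    Oslo  -2.000000
3   Quito -10.500000
4   Tokyo   7.000000
filter rows where city in ['Quito', 'Lima']:
    city        low
0   Lima   1.333333
3  Quito -10.500000
Finally, sum of column 'low' = -9.16666666667.

-9.16666666667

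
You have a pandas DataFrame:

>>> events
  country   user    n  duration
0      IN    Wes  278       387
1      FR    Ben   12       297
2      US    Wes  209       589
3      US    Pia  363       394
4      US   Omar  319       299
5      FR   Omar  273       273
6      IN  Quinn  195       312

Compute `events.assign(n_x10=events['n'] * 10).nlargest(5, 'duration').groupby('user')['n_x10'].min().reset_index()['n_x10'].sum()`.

10860

add column n_x10 = events['n'] * 10:
  country   user    n  duration  n_x10
0      IN    Wes  278       387   2780
1      FR    Ben   12       297    120
2      US    Wes  209       589   2090
3      US    Pia  363       394   3630
4      US   Omar  319       299   3190
5      FR   Omar  273       273   2730
6      IN  Quinn  195       312   1950
take 5 rows with largest duration:
  country   user    n  duration  n_x10
2      US    Wes  209       589   2090
3      US    Pia  363       394   3630
0      IN    Wes  278       387   2780
6      IN  Quinn  195       312   1950
4      US   Omar  319       299   3190
group by user, min of n_x10:
user
Omar     3190
Pia      3630
Quinn    1950
Wes      2090
Name: n_x10, dtype: int64
reset_index():
    user  n_x10
0   Omar   3190
1    Pia   3630
2  Quinn   1950
3    Wes   2090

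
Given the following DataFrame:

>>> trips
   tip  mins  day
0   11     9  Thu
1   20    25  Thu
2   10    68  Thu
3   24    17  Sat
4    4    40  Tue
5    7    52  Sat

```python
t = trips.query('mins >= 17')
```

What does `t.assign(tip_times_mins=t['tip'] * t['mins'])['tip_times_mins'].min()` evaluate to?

160

filter rows where mins >= 17:
   tip  mins  day
1   20    25  Thu
2   10    68  Thu
3   24    17  Sat
4    4    40  Tue
5    7    52  Sat
add column tip_times_mins = t['tip'] * t['mins']:
   tip  mins  day  tip_times_mins
1   20    25  Thu             500
2   10    68  Thu             680
3   24    17  Sat             408
4    4    40  Tue             160
5    7    52  Sat             364
min of column 'tip_times_mins' → 160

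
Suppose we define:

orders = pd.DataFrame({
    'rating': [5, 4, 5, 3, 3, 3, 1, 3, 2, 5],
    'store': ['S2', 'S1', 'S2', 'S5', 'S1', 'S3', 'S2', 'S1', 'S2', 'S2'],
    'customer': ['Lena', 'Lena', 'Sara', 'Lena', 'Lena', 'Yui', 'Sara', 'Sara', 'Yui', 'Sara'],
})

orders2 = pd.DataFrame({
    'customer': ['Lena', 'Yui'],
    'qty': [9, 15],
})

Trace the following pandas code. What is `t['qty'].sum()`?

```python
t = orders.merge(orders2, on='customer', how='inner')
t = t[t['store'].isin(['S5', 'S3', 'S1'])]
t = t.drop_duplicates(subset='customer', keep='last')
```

merge on 'customer' (how='inner') → 6 rows:
   rating store customer  qty
0       5    S2     Lena    9
1       4    S1     Lena    9
2       3    S5     Lena    9
3       3    S1     Lena    9
4       3    S3      Yui   15
5       2    S2      Yui   15
filter rows where store in ['S5', 'S3', 'S1']:
   rating store customer  qty
1       4    S1     Lena    9
2       3    S5     Lena    9
3       3    S1     Lena    9
4       3    S3      Yui   15
drop duplicate customer (keep=last):
   rating store customer  qty
3       3    S1     Lena    9
4       3    S3      Yui   15
Finally, sum of column 'qty' = 24.

24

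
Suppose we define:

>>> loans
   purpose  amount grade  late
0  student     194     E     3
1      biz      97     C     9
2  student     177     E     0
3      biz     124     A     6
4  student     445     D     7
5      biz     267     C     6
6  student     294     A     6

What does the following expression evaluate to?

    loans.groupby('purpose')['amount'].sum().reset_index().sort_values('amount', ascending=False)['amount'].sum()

1598

group by purpose, sum of amount:
purpose
biz         488
student    1110
Name: amount, dtype: int64
reset_index():
   purpose  amount
0      biz     488
1  student    1110
sort by amount descending:
   purpose  amount
1  student    1110
0      biz     488
Finally, sum of column 'amount' = 1598.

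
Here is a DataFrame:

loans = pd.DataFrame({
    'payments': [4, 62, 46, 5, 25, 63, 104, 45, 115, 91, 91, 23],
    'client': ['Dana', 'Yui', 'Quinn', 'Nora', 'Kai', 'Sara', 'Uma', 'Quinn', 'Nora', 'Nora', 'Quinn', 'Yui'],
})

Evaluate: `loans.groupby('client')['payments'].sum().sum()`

group by client, sum of payments:
client
Dana       4
Kai       25
Nora     211
Quinn    182
Sara      63
Uma      104
Yui       85
Name: payments, dtype: int64
sum of the resulting series → 674

674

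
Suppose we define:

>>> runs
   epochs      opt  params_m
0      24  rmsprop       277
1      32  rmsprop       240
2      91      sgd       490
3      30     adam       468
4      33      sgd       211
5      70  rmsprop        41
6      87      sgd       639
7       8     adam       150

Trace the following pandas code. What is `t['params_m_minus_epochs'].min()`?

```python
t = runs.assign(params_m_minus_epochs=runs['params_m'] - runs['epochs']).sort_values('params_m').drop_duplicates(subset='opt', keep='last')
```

253

add column params_m_minus_epochs = runs['params_m'] - runs['epochs']:
   epochs      opt  params_m  params_m_minus_epochs
0      24  rmsprop       277                    253
1      32  rmsprop       240                    208
2      91      sgd       490                    399
3      30     adam       468                    438
4      33      sgd       211                    178
5      70  rmsprop        41                    -29
6      87      sgd       639                    552
7       8     adam       150                    142
sort by params_m:
   epochs      opt  params_m  params_m_minus_epochs
5      70  rmsprop        41                    -29
7       8     adam       150                    142
4      33      sgd       211                    178
1      32  rmsprop       240                    208
0      24  rmsprop       277                    253
3      30     adam       468                    438
2      91      sgd       490                    399
6      87      sgd       639                    552
drop duplicate opt (keep=last):
   epochs      opt  params_m  params_m_minus_epochs
0      24  rmsprop       277                    253
3      30     adam       468                    438
6      87      sgd       639                    552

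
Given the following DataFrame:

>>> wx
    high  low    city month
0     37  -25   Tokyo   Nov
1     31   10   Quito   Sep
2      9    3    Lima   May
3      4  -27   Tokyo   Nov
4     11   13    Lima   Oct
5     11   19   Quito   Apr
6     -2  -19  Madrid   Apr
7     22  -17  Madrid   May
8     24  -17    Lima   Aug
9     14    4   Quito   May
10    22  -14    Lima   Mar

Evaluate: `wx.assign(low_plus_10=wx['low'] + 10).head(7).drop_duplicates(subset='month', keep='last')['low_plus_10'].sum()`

30

add column low_plus_10 = wx['low'] + 10:
    high  low    city month  low_plus_10
0     37  -25   Tokyo   Nov          -15
1     31   10   Quito   Sep           20
2      9    3    Lima   May           13
3      4  -27   Tokyo   Nov          -17
4     11   13    Lima   Oct           23
5     11   19   Quito   Apr           29
6     -2  -19  Madrid   Apr           -9
7     22  -17  Madrid   May           -7
8     24  -17    Lima   Aug           -7
9     14    4   Quito   May           14
10    22  -14    Lima   Mar           -4
take first 7 rows:
   high  low    city month  low_plus_10
0    37  -25   Tokyo   Nov          -15
1    31   10   Quito   Sep           20
2     9    3    Lima   May           13
3     4  -27   Tokyo   Nov          -17
4    11   13    Lima   Oct           23
5    11   19   Quito   Apr           29
6    -2  -19  Madrid   Apr           -9
drop duplicate month (keep=last):
   high  low    city month  low_plus_10
1    31   10   Quito   Sep           20
2     9    3    Lima   May           13
3     4  -27   Tokyo   Nov          -17
4    11   13    Lima   Oct           23
6    -2  -19  Madrid   Apr           -9
Taking the sum of column 'low_plus_10' gives 30.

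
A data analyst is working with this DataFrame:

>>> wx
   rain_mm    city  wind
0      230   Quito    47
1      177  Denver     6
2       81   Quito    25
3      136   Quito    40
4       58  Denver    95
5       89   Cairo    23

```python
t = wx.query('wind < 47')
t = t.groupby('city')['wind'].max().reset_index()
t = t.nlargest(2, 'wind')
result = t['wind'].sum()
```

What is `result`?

filter rows where wind < 47:
   rain_mm    city  wind
1      177  Denver     6
2       81   Quito    25
3      136   Quito    40
5       89   Cairo    23
group by city, max of wind:
city
Cairo     23
Denver     6
Quito     40
Name: wind, dtype: int64
reset_index():
     city  wind
0   Cairo    23
1  Denver     6
2   Quito    40
take 2 rows with largest wind:
    city  wind
2  Quito    40
0  Cairo    23

63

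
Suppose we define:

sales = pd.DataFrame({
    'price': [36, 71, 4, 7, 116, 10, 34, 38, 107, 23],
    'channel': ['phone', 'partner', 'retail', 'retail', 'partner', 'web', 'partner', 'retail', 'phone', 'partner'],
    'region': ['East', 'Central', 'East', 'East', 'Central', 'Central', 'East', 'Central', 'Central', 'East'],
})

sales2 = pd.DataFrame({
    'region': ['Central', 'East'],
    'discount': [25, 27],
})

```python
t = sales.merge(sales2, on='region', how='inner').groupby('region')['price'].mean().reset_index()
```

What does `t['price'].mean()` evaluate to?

44.6

merge on 'region' (how='inner') → 10 rows:
   price  channel   region  discount
0     36    phone     East        27
1     71  partner  Central        25
2      4   retail     East        27
3      7   retail     East        27
4    116  partner  Central        25
5     10      web  Central        25
6     34  partner     East        27
7     38   retail  Central        25
8    107    phone  Central        25
9     23  partner     East        27
group by region, mean of price:
region
Central    68.4
East       20.8
Name: price, dtype: float64
reset_index():
    region  price
0  Central   68.4
1     East   20.8
Finally, mean of column 'price' = 44.6.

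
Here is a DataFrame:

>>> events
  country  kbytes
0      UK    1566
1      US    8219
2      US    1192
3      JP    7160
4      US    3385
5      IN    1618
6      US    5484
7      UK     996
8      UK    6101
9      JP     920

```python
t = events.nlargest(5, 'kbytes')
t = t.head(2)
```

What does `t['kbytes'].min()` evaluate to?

7160

take 5 rows with largest kbytes:
  country  kbytes
1      US    8219
3      JP    7160
8      UK    6101
6      US    5484
4      US    3385
take first 2 rows:
  country  kbytes
1      US    8219
3      JP    7160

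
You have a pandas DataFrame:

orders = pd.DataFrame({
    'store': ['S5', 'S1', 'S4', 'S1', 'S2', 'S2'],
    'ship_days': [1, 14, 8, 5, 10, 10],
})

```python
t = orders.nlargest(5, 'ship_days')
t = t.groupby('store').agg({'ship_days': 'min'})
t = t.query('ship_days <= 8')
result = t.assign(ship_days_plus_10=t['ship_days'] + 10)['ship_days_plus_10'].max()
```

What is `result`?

take 5 rows with largest ship_days:
  store  ship_days
1    S1         14
4    S2         10
5    S2         10
2    S4          8
3    S1          5
group by store, min of ship_days:
       ship_days
store           
S1             5
S2            10
S4             8
filter rows where ship_days <= 8:
       ship_days
store           
S1             5
S4             8
add column ship_days_plus_10 = t['ship_days'] + 10:
       ship_days  ship_days_plus_10
store                              
S1             5                 15
S4             8                 18
Taking the max of column 'ship_days_plus_10' gives 18.

18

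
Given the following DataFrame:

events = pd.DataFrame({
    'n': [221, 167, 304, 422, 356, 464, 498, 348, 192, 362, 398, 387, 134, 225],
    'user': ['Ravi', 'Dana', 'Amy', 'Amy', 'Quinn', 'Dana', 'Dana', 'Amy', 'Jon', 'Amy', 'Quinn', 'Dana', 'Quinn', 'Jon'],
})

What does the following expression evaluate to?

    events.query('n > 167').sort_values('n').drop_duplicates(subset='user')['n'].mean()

292.0

filter rows where n > 167:
      n   user
0   221   Ravi
2   304    Amy
3   422    Amy
4   356  Quinn
5   464   Dana
6   498   Dana
7   348    Amy
8   192    Jon
9   362    Amy
10  398  Quinn
11  387   Dana
13  225    Jon
sort by n:
      n   user
8   192    Jon
0   221   Ravi
13  225    Jon
2   304    Amy
7   348    Amy
4   356  Quinn
9   362    Amy
11  387   Dana
10  398  Quinn
3   422    Amy
5   464   Dana
6   498   Dana
drop duplicate user (keep=first):
      n   user
8   192    Jon
0   221   Ravi
2   304    Amy
4   356  Quinn
11  387   Dana
Reading off the mean of column 'n', we get 292.0.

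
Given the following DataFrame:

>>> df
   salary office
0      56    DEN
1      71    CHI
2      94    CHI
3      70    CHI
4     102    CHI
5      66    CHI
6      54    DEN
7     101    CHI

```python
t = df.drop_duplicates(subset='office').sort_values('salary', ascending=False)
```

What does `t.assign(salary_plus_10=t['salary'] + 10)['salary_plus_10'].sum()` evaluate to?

147

drop duplicate office (keep=first):
   salary office
0      56    DEN
1      71    CHI
sort by salary descending:
   salary office
1      71    CHI
0      56    DEN
add column salary_plus_10 = t['salary'] + 10:
   salary office  salary_plus_10
1      71    CHI              81
0      56    DEN              66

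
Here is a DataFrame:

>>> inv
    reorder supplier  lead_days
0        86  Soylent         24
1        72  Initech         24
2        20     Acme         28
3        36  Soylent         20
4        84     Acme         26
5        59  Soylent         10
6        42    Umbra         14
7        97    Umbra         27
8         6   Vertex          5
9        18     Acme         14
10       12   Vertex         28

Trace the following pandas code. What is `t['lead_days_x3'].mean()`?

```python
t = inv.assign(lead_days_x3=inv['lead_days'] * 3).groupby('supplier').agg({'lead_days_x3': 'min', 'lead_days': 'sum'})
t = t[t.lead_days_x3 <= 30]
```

add column lead_days_x3 = inv['lead_days'] * 3:
    reorder supplier  lead_days  lead_days_x3
0        86  Soylent         24            72
1        72  Initech         24            72
2        20     Acme         28            84
3        36  Soylent         20            60
4        84     Acme         26            78
5        59  Soylent         10            30
6        42    Umbra         14            42
7        97    Umbra         27            81
8         6   Vertex          5            15
9        18     Acme         14            42
10       12   Vertex         28            84
group by supplier: min(lead_days_x3), sum(lead_days):
          lead_days_x3  lead_days
supplier                         
Acme                42         68
Initech             72         24
Soylent             30         54
Umbra               42         41
Vertex              15         33
filter rows where lead_days_x3 <= 30:
          lead_days_x3  lead_days
supplier                         
Soylent             30         54
Vertex              15         33

22.5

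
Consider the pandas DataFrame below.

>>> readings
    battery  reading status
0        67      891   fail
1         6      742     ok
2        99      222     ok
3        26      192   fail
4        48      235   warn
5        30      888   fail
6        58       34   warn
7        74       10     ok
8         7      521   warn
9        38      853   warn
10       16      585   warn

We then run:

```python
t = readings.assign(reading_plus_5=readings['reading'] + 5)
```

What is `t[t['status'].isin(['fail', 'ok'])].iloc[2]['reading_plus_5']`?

227

add column reading_plus_5 = readings['reading'] + 5:
    battery  reading status  reading_plus_5
0        67      891   fail             896
1         6      742     ok             747
2        99      222     ok             227
3        26      192   fail             197
4        48      235   warn             240
5        30      888   fail             893
6        58       34   warn              39
7        74       10     ok              15
8         7      521   warn             526
9        38      853   warn             858
10       16      585   warn             590
filter rows where status in ['fail', 'ok']:
   battery  reading status  reading_plus_5
0       67      891   fail             896
1        6      742     ok             747
2       99      222     ok             227
3       26      192   fail             197
5       30      888   fail             893
7       74       10     ok              15
The value at position 2, column 'reading_plus_5' is 227.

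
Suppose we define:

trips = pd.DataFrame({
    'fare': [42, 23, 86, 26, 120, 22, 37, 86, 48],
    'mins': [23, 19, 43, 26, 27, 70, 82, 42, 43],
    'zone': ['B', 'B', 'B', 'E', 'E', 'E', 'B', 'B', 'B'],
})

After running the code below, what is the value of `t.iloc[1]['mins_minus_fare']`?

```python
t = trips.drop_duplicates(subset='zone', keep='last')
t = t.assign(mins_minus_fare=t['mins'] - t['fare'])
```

drop duplicate zone (keep=last):
   fare  mins zone
5    22    70    E
8    48    43    B
add column mins_minus_fare = t['mins'] - t['fare']:
   fare  mins zone  mins_minus_fare
5    22    70    E               48
8    48    43    B               -5
Finally, value at position 1, column 'mins_minus_fare' = -5.

-5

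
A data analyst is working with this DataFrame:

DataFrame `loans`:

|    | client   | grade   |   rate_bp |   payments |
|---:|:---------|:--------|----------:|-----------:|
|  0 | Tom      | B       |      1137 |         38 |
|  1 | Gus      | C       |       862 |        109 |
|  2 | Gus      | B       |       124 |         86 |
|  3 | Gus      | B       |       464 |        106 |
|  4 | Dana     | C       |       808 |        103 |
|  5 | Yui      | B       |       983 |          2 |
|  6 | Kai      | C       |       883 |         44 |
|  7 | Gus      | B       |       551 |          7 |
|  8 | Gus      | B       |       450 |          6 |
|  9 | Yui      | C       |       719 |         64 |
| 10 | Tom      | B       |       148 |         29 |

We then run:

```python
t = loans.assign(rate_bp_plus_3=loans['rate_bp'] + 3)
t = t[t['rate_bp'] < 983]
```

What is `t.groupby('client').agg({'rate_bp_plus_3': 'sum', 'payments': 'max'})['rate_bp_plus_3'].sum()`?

5036

add column rate_bp_plus_3 = loans['rate_bp'] + 3:
   client grade  rate_bp  payments  rate_bp_plus_3
0     Tom     B     1137        38            1140
1     Gus     C      862       109             865
2     Gus     B      124        86             127
3     Gus     B      464       106             467
4    Dana     C      808       103             811
5     Yui     B      983         2             986
6     Kai     C      883        44             886
7     Gus     B      551         7             554
8     Gus     B      450         6             453
9     Yui     C      719        64             722
10    Tom     B      148        29             151
filter rows where rate_bp < 983:
   client grade  rate_bp  payments  rate_bp_plus_3
1     Gus     C      862       109             865
2     Gus     B      124        86             127
3     Gus     B      464       106             467
4    Dana     C      808       103             811
6     Kai     C      883        44             886
7     Gus     B      551         7             554
8     Gus     B      450         6             453
9     Yui     C      719        64             722
10    Tom     B      148        29             151
group by client: sum(rate_bp_plus_3), max(payments):
        rate_bp_plus_3  payments
client                          
Dana               811       103
Gus               2466       109
Kai                886        44
Tom                151        29
Yui                722        64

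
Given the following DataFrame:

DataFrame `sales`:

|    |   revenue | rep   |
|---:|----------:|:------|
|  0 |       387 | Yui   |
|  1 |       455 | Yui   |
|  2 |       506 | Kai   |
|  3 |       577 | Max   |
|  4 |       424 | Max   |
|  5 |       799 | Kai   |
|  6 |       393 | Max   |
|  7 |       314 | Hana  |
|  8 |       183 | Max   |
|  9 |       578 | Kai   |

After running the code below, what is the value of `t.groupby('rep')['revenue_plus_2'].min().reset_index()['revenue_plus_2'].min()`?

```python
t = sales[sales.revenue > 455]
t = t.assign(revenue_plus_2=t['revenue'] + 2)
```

508

filter rows where revenue > 455:
   revenue  rep
2      506  Kai
3      577  Max
5      799  Kai
9      578  Kai
add column revenue_plus_2 = t['revenue'] + 2:
   revenue  rep  revenue_plus_2
2      506  Kai             508
3      577  Max             579
5      799  Kai             801
9      578  Kai             580
group by rep, min of revenue_plus_2:
rep
Kai    508
Max    579
Name: revenue_plus_2, dtype: int64
reset_index():
   rep  revenue_plus_2
0  Kai             508
1  Max             579
The min of column 'revenue_plus_2' is 508.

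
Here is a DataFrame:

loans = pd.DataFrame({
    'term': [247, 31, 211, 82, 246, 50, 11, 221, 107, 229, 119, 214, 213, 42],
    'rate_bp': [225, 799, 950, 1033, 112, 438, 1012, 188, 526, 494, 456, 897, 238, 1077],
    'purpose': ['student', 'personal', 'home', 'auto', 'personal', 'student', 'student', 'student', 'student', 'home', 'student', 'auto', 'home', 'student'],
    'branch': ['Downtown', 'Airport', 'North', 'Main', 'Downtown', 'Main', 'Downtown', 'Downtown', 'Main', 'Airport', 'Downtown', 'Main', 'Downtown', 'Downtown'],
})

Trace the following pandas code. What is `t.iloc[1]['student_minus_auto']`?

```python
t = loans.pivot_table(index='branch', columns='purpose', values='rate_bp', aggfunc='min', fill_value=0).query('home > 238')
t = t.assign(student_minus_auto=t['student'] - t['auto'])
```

0

pivot: rows=branch, cols=purpose, min(rate_bp):
purpose   auto  home  personal  student
branch                                 
Airport      0   494       799        0
Downtown     0   238       112      188
Main       897     0         0      438
North        0   950         0        0
filter rows where home > 238:
purpose  auto  home  personal  student
branch                                
Airport     0   494       799        0
North       0   950         0        0
add column student_minus_auto = t['student'] - t['auto']:
purpose  auto  home  personal  student  student_minus_auto
branch                                                    
Airport     0   494       799        0                   0
North       0   950         0        0                   0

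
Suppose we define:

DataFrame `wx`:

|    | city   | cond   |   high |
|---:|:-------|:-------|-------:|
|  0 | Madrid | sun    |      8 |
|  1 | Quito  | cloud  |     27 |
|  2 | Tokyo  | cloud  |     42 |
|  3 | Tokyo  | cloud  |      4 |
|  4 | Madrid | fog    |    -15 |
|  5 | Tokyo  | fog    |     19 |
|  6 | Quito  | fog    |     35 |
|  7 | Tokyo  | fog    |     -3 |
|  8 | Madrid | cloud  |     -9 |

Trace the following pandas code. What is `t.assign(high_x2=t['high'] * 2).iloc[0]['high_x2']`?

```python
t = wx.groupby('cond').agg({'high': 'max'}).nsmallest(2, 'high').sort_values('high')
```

16

group by cond, max of high:
       high
cond       
cloud    42
fog      35
sun       8
take 2 rows with smallest high:
      high
cond      
sun      8
fog     35
sort by high:
      high
cond      
sun      8
fog     35
add column high_x2 = t['high'] * 2:
      high  high_x2
cond               
sun      8       16
fog     35       70
Then the value at position 0, column 'high_x2': 16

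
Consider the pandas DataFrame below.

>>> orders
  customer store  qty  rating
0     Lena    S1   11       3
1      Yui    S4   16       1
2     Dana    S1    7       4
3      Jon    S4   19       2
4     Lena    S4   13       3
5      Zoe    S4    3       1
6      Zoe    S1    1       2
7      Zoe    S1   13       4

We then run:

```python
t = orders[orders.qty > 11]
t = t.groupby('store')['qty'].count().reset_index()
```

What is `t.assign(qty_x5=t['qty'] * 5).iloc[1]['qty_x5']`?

15

filter rows where qty > 11:
  customer store  qty  rating
1      Yui    S4   16       1
3      Jon    S4   19       2
4     Lena    S4   13       3
7      Zoe    S1   13       4
group by store, count of qty:
store
S1    1
S4    3
Name: qty, dtype: int64
reset_index():
  store  qty
0    S1    1
1    S4    3
add column qty_x5 = t['qty'] * 5:
  store  qty  qty_x5
0    S1    1       5
1    S4    3      15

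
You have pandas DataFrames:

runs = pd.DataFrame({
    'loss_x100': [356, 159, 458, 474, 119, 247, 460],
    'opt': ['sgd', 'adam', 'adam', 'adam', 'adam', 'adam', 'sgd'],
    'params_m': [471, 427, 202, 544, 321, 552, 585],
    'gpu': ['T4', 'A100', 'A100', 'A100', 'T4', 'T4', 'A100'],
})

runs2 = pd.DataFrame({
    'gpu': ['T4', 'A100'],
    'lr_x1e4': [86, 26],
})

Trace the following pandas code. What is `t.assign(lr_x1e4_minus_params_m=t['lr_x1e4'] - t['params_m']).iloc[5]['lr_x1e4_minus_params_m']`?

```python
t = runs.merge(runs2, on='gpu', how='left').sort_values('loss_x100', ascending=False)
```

-401

merge on 'gpu' (how='left') → 7 rows:
   loss_x100   opt  params_m   gpu  lr_x1e4
0        356   sgd       471    T4       86
1        159  adam       427  A100       26
2        458  adam       202  A100       26
3        474  adam       544  A100       26
4        119  adam       321    T4       86
5        247  adam       552    T4       86
6        460   sgd       585  A100       26
sort by loss_x100 descending:
   loss_x100   opt  params_m   gpu  lr_x1e4
3        474  adam       544  A100       26
6        460   sgd       585  A100       26
2        458  adam       202  A100       26
0        356   sgd       471    T4       86
5        247  adam       552    T4       86
1        159  adam       427  A100       26
4        119  adam       321    T4       86
add column lr_x1e4_minus_params_m = t['lr_x1e4'] - t['params_m']:
   loss_x100   opt  params_m   gpu  lr_x1e4  lr_x1e4_minus_params_m
3        474  adam       544  A100       26                    -518
6        460   sgd       585  A100       26                    -559
2        458  adam       202  A100       26                    -176
0        356   sgd       471    T4       86                    -385
5        247  adam       552    T4       86                    -466
1        159  adam       427  A100       26                    -401
4        119  adam       321    T4       86                    -235
So iloc[5]['lr_x1e4_minus_params_m'] = -401.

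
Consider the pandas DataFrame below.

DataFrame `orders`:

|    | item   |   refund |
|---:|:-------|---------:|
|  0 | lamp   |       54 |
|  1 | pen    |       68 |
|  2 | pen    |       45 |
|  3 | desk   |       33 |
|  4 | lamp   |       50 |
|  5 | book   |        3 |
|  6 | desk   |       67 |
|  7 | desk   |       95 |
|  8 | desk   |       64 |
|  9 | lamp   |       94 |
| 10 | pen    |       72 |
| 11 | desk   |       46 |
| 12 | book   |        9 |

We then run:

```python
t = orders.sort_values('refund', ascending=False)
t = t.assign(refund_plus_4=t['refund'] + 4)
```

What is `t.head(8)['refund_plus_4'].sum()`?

596

sort by refund descending:
    item  refund
7   desk      95
9   lamp      94
10   pen      72
1    pen      68
6   desk      67
8   desk      64
0   lamp      54
4   lamp      50
11  desk      46
2    pen      45
3   desk      33
12  book       9
5   book       3
add column refund_plus_4 = t['refund'] + 4:
    item  refund  refund_plus_4
7   desk      95             99
9   lamp      94             98
10   pen      72             76
1    pen      68             72
6   desk      67             71
8   desk      64             68
0   lamp      54             58
4   lamp      50             54
11  desk      46             50
2    pen      45             49
3   desk      33             37
12  book       9             13
5   book       3              7
take first 8 rows:
    item  refund  refund_plus_4
7   desk      95             99
9   lamp      94             98
10   pen      72             76
1    pen      68             72
6   desk      67             71
8   desk      64             68
0   lamp      54             58
4   lamp      50             54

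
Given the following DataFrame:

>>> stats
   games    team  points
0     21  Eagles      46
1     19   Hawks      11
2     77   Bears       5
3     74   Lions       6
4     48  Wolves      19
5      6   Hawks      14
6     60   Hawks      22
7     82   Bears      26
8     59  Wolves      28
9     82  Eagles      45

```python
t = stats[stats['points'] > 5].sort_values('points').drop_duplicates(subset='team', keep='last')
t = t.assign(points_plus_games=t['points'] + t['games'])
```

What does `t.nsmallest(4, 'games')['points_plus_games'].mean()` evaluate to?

filter rows where points > 5:
   games    team  points
0     21  Eagles      46
1     19   Hawks      11
3     74   Lions       6
4     48  Wolves      19
5      6   Hawks      14
6     60   Hawks      22
7     82   Bears      26
8     59  Wolves      28
9     82  Eagles      45
sort by points:
   games    team  points
3     74   Lions       6
1     19   Hawks      11
5      6   Hawks      14
4     48  Wolves      19
6     60   Hawks      22
7     82   Bears      26
8     59  Wolves      28
9     82  Eagles      45
0     21  Eagles      46
drop duplicate team (keep=last):
   games    team  points
3     74   Lions       6
6     60   Hawks      22
7     82   Bears      26
8     59  Wolves      28
0     21  Eagles      46
add column points_plus_games = t['points'] + t['games']:
   games    team  points  points_plus_games
3     74   Lions       6                 80
6     60   Hawks      22                 82
7     82   Bears      26                108
8     59  Wolves      28                 87
0     21  Eagles      46                 67
take 4 rows with smallest games:
   games    team  points  points_plus_games
0     21  Eagles      46                 67
8     59  Wolves      28                 87
6     60   Hawks      22                 82
3     74   Lions       6                 80

79.0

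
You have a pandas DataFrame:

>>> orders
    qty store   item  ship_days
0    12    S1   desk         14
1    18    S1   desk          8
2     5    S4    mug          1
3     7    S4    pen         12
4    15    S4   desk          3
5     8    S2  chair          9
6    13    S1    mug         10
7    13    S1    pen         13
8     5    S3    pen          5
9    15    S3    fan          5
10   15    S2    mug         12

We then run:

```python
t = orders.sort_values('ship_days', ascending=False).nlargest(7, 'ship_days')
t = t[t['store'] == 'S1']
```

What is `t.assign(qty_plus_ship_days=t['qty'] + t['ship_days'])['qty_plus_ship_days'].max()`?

26

sort by ship_days descending:
    qty store   item  ship_days
0    12    S1   desk         14
7    13    S1    pen         13
3     7    S4    pen         12
10   15    S2    mug         12
6    13    S1    mug         10
5     8    S2  chair          9
1    18    S1   desk          8
8     5    S3    pen          5
9    15    S3    fan          5
4    15    S4   desk          3
2     5    S4    mug          1
take 7 rows with largest ship_days:
    qty store   item  ship_days
0    12    S1   desk         14
7    13    S1    pen         13
3     7    S4    pen         12
10   15    S2    mug         12
6    13    S1    mug         10
5     8    S2  chair          9
1    18    S1   desk          8
filter rows where store == 'S1':
   qty store  item  ship_days
0   12    S1  desk         14
7   13    S1   pen         13
6   13    S1   mug         10
1   18    S1  desk          8
add column qty_plus_ship_days = t['qty'] + t['ship_days']:
   qty store  item  ship_days  qty_plus_ship_days
0   12    S1  desk         14                  26
7   13    S1   pen         13                  26
6   13    S1   mug         10                  23
1   18    S1  desk          8                  26
Finally, max of column 'qty_plus_ship_days' = 26.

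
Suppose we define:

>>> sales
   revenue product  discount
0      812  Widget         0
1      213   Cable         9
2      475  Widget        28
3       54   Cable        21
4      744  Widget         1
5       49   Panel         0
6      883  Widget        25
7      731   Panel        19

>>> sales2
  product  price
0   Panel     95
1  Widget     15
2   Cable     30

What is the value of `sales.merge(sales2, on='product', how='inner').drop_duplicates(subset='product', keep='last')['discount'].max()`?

25

merge on 'product' (how='inner') → 8 rows:
   revenue product  discount  price
0      812  Widget         0     15
1      213   Cable         9     30
2      475  Widget        28     15
3       54   Cable        21     30
4      744  Widget         1     15
5       49   Panel         0     95
6      883  Widget        25     15
7      731   Panel        19     95
drop duplicate product (keep=last):
   revenue product  discount  price
3       54   Cable        21     30
6      883  Widget        25     15
7      731   Panel        19     95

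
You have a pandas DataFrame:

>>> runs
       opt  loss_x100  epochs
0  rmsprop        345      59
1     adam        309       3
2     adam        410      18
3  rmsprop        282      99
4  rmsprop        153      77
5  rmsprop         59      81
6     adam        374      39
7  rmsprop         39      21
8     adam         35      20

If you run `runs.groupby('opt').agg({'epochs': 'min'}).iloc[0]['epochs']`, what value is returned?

3

group by opt, min of epochs:
         epochs
opt            
adam          3
rmsprop      21
Finally, value at position 0, column 'epochs' = 3.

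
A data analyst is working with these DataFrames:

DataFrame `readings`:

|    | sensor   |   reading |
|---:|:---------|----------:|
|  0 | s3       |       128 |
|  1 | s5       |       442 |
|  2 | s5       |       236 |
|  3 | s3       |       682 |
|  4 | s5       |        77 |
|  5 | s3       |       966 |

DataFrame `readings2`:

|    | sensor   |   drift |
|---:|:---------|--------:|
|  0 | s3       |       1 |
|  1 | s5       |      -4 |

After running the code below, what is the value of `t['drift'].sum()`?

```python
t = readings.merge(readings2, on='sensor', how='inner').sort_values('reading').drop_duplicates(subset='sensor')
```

merge on 'sensor' (how='inner') → 6 rows:
  sensor  reading  drift
0     s3      128      1
1     s5      442     -4
2     s5      236     -4
3     s3      682      1
4     s5       77     -4
5     s3      966      1
sort by reading:
  sensor  reading  drift
4     s5       77     -4
0     s3      128      1
2     s5      236     -4
1     s5      442     -4
3     s3      682      1
5     s3      966      1
drop duplicate sensor (keep=first):
  sensor  reading  drift
4     s5       77     -4
0     s3      128      1
Hence -3.

-3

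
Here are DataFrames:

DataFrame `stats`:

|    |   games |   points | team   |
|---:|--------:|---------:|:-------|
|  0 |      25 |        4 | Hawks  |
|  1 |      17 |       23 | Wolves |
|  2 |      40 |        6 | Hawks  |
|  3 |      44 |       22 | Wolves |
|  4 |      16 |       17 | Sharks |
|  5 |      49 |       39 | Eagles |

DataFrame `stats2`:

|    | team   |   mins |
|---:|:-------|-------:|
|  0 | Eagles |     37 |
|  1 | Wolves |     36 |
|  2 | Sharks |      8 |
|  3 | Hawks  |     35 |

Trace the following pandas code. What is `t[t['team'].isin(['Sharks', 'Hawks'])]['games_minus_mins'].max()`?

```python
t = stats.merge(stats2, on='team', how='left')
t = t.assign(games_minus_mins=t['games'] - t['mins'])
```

8

merge on 'team' (how='left') → 6 rows:
   games  points    team  mins
0     25       4   Hawks    35
1     17      23  Wolves    36
2     40       6   Hawks    35
3     44      22  Wolves    36
4     16      17  Sharks     8
5     49      39  Eagles    37
add column games_minus_mins = t['games'] - t['mins']:
   games  points    team  mins  games_minus_mins
0     25       4   Hawks    35               -10
1     17      23  Wolves    36               -19
2     40       6   Hawks    35                 5
3     44      22  Wolves    36                 8
4     16      17  Sharks     8                 8
5     49      39  Eagles    37                12
filter rows where team in ['Sharks', 'Hawks']:
   games  points    team  mins  games_minus_mins
0     25       4   Hawks    35               -10
2     40       6   Hawks    35                 5
4     16      17  Sharks     8                 8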